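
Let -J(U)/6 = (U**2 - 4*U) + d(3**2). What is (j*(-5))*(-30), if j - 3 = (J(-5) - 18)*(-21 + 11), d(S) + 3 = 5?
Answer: 450450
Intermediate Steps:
d(S) = 2 (d(S) = -3 + 5 = 2)
J(U) = -12 - 6*U**2 + 24*U (J(U) = -6*((U**2 - 4*U) + 2) = -6*(2 + U**2 - 4*U) = -12 - 6*U**2 + 24*U)
j = 3003 (j = 3 + ((-12 - 6*(-5)**2 + 24*(-5)) - 18)*(-21 + 11) = 3 + ((-12 - 6*25 - 120) - 18)*(-10) = 3 + ((-12 - 150 - 120) - 18)*(-10) = 3 + (-282 - 18)*(-10) = 3 - 300*(-10) = 3 + 3000 = 3003)
(j*(-5))*(-30) = (3003*(-5))*(-30) = -15015*(-30) = 450450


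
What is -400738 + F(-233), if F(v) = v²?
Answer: -346449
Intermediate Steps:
-400738 + F(-233) = -400738 + (-233)² = -400738 + 54289 = -346449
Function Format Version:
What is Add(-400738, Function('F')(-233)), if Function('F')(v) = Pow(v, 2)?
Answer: -346449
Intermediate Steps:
Add(-400738, Function('F')(-233)) = Add(-400738, Pow(-233, 2)) = Add(-400738, 54289) = -346449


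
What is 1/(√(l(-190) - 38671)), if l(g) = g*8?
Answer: -I*√40191/40191 ≈ -0.0049881*I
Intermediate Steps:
l(g) = 8*g
1/(√(l(-190) - 38671)) = 1/(√(8*(-190) - 38671)) = 1/(√(-1520 - 38671)) = 1/(√(-40191)) = 1/(I*√40191) = -I*√40191/40191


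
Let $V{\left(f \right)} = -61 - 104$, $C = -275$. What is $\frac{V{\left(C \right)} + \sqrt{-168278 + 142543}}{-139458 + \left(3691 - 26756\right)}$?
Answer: $\frac{165}{162523} - \frac{i \sqrt{25735}}{162523} \approx 0.0010152 - 0.00098707 i$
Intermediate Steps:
$V{\left(f \right)} = -165$
$\frac{V{\left(C \right)} + \sqrt{-168278 + 142543}}{-139458 + \left(3691 - 26756\right)} = \frac{-165 + \sqrt{-168278 + 142543}}{-139458 + \left(3691 - 26756\right)} = \frac{-165 + \sqrt{-25735}}{-139458 + \left(3691 - 26756\right)} = \frac{-165 + i \sqrt{25735}}{-139458 + \left(3691 - 26756\right)} = \frac{-165 + i \sqrt{25735}}{-139458 - 23065} = \frac{-165 + i \sqrt{25735}}{-162523} = \left(-165 + i \sqrt{25735}\right) \left(- \frac{1}{162523}\right) = \frac{165}{162523} - \frac{i \sqrt{25735}}{162523}$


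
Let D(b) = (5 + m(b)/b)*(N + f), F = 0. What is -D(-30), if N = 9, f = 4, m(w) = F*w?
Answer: -65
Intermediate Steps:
m(w) = 0 (m(w) = 0*w = 0)
D(b) = 65 (D(b) = (5 + 0/b)*(9 + 4) = (5 + 0)*13 = 5*13 = 65)
-D(-30) = -1*65 = -65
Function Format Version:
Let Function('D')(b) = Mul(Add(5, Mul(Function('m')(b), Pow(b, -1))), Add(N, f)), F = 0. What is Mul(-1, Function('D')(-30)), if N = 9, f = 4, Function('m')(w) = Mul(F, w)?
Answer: -65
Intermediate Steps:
Function('m')(w) = 0 (Function('m')(w) = Mul(0, w) = 0)
Function('D')(b) = 65 (Function('D')(b) = Mul(Add(5, Mul(0, Pow(b, -1))), Add(9, 4)) = Mul(Add(5, 0), 13) = Mul(5, 13) = 65)
Mul(-1, Function('D')(-30)) = Mul(-1, 65) = -65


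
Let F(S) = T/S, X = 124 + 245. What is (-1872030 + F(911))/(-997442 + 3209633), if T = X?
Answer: -568472987/671768667 ≈ -0.84623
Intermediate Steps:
X = 369
T = 369
F(S) = 369/S
(-1872030 + F(911))/(-997442 + 3209633) = (-1872030 + 369/911)/(-997442 + 3209633) = (-1872030 + 369*(1/911))/2212191 = (-1872030 + 369/911)*(1/2212191) = -1705418961/911*1/2212191 = -568472987/671768667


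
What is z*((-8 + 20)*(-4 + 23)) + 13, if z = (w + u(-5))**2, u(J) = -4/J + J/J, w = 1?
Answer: 45013/25 ≈ 1800.5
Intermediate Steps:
u(J) = 1 - 4/J (u(J) = -4/J + 1 = 1 - 4/J)
z = 196/25 (z = (1 + (-4 - 5)/(-5))**2 = (1 - 1/5*(-9))**2 = (1 + 9/5)**2 = (14/5)**2 = 196/25 ≈ 7.8400)
z*((-8 + 20)*(-4 + 23)) + 13 = 196*((-8 + 20)*(-4 + 23))/25 + 13 = 196*(12*19)/25 + 13 = (196/25)*228 + 13 = 44688/25 + 13 = 45013/25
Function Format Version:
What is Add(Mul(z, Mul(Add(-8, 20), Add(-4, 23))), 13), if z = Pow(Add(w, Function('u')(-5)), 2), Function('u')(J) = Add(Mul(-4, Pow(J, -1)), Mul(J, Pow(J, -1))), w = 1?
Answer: Rational(45013, 25) ≈ 1800.5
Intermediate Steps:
Function('u')(J) = Add(1, Mul(-4, Pow(J, -1))) (Function('u')(J) = Add(Mul(-4, Pow(J, -1)), 1) = Add(1, Mul(-4, Pow(J, -1))))
z = Rational(196, 25) (z = Pow(Add(1, Mul(Pow(-5, -1), Add(-4, -5))), 2) = Pow(Add(1, Mul(Rational(-1, 5), -9)), 2) = Pow(Add(1, Rational(9, 5)), 2) = Pow(Rational(14, 5), 2) = Rational(196, 25) ≈ 7.8400)
Add(Mul(z, Mul(Add(-8, 20), Add(-4, 23))), 13) = Add(Mul(Rational(196, 25), Mul(Add(-8, 20), Add(-4, 23))), 13) = Add(Mul(Rational(196, 25), Mul(12, 19)), 13) = Add(Mul(Rational(196, 25), 228), 13) = Add(Rational(44688, 25), 13) = Rational(45013, 25)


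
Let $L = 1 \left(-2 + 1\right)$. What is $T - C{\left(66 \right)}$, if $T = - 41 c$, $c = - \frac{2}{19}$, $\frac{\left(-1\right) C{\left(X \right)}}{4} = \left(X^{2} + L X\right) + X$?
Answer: $\frac{331138}{19} \approx 17428.0$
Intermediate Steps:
$L = -1$ ($L = 1 \left(-1\right) = -1$)
$C{\left(X \right)} = - 4 X^{2}$ ($C{\left(X \right)} = - 4 \left(\left(X^{2} - X\right) + X\right) = - 4 X^{2}$)
$c = - \frac{2}{19}$ ($c = \left(-2\right) \frac{1}{19} = - \frac{2}{19} \approx -0.10526$)
$T = \frac{82}{19}$ ($T = \left(-41\right) \left(- \frac{2}{19}\right) = \frac{82}{19} \approx 4.3158$)
$T - C{\left(66 \right)} = \frac{82}{19} - - 4 \cdot 66^{2} = \frac{82}{19} - \left(-4\right) 4356 = \frac{82}{19} - -17424 = \frac{82}{19} + 17424 = \frac{331138}{19}$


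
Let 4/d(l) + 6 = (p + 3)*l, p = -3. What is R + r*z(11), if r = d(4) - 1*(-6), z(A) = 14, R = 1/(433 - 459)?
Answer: 5821/78 ≈ 74.628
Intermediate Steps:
d(l) = -⅔ (d(l) = 4/(-6 + (-3 + 3)*l) = 4/(-6 + 0*l) = 4/(-6 + 0) = 4/(-6) = 4*(-⅙) = -⅔)
R = -1/26 (R = 1/(-26) = -1/26 ≈ -0.038462)
r = 16/3 (r = -⅔ - 1*(-6) = -⅔ + 6 = 16/3 ≈ 5.3333)
R + r*z(11) = -1/26 + (16/3)*14 = -1/26 + 224/3 = 5821/78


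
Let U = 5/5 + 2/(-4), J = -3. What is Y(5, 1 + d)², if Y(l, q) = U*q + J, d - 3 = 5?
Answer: 9/4 ≈ 2.2500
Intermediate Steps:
d = 8 (d = 3 + 5 = 8)
U = ½ (U = 5*(⅕) + 2*(-¼) = 1 - ½ = ½ ≈ 0.50000)
Y(l, q) = -3 + q/2 (Y(l, q) = q/2 - 3 = -3 + q/2)
Y(5, 1 + d)² = (-3 + (1 + 8)/2)² = (-3 + (½)*9)² = (-3 + 9/2)² = (3/2)² = 9/4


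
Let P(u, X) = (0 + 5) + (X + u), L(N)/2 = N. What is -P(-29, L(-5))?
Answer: 34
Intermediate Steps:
L(N) = 2*N
P(u, X) = 5 + X + u (P(u, X) = 5 + (X + u) = 5 + X + u)
-P(-29, L(-5)) = -(5 + 2*(-5) - 29) = -(5 - 10 - 29) = -1*(-34) = 34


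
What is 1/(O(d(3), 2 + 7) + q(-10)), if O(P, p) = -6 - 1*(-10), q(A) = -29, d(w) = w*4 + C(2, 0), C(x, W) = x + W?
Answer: -1/25 ≈ -0.040000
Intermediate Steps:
C(x, W) = W + x
d(w) = 2 + 4*w (d(w) = w*4 + (0 + 2) = 4*w + 2 = 2 + 4*w)
O(P, p) = 4 (O(P, p) = -6 + 10 = 4)
1/(O(d(3), 2 + 7) + q(-10)) = 1/(4 - 29) = 1/(-25) = -1/25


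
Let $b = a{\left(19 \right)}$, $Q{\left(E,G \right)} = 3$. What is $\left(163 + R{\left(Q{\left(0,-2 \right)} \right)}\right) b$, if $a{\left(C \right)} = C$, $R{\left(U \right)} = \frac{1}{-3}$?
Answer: $\frac{9272}{3} \approx 3090.7$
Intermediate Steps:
$R{\left(U \right)} = - \frac{1}{3}$
$b = 19$
$\left(163 + R{\left(Q{\left(0,-2 \right)} \right)}\right) b = \left(163 - \frac{1}{3}\right) 19 = \frac{488}{3} \cdot 19 = \frac{9272}{3}$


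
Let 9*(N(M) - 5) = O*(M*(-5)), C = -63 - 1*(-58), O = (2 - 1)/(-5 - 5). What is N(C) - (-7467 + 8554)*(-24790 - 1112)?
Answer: 506798617/18 ≈ 2.8155e+7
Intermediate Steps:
O = -1/10 (O = 1/(-10) = 1*(-1/10) = -1/10 ≈ -0.10000)
C = -5 (C = -63 + 58 = -5)
N(M) = 5 + M/18 (N(M) = 5 + (-M*(-5)/10)/9 = 5 + (-(-1)*M/2)/9 = 5 + (M/2)/9 = 5 + M/18)
N(C) - (-7467 + 8554)*(-24790 - 1112) = (5 + (1/18)*(-5)) - (-7467 + 8554)*(-24790 - 1112) = (5 - 5/18) - 1087*(-25902) = 85/18 - 1*(-28155474) = 85/18 + 28155474 = 506798617/18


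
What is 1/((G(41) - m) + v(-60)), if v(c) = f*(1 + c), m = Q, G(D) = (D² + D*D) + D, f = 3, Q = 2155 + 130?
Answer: 1/941 ≈ 0.0010627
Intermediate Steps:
Q = 2285
G(D) = D + 2*D² (G(D) = (D² + D²) + D = 2*D² + D = D + 2*D²)
m = 2285
v(c) = 3 + 3*c (v(c) = 3*(1 + c) = 3 + 3*c)
1/((G(41) - m) + v(-60)) = 1/((41*(1 + 2*41) - 1*2285) + (3 + 3*(-60))) = 1/((41*(1 + 82) - 2285) + (3 - 180)) = 1/((41*83 - 2285) - 177) = 1/((3403 - 2285) - 177) = 1/(1118 - 177) = 1/941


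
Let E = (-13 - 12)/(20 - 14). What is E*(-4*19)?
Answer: 950/3 ≈ 316.67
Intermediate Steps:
E = -25/6 ≈ -4.1667
E*(-4*19) = -(-50)*19/3 = -25/6*(-76) = 950/3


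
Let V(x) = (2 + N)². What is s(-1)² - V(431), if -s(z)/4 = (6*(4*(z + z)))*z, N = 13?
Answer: 36639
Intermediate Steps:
V(x) = 225 (V(x) = (2 + 13)² = 15² = 225)
s(z) = -192*z² (s(z) = -4*6*(4*(z + z))*z = -4*6*(4*(2*z))*z = -4*6*(8*z)*z = -4*48*z*z = -192*z²)
s(-1)² - V(431) = (-192*(-1)²)² - 1*225 = (-192*1)² - 225 = (-192)² - 225 = 36864 - 225 = 36639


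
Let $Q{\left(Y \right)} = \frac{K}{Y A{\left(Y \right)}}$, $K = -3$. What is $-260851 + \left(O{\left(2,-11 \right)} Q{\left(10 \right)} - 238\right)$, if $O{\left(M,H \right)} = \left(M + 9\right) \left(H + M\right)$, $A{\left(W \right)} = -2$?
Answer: $- \frac{5222077}{20} \approx -2.611 \cdot 10^{5}$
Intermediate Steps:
$O{\left(M,H \right)} = \left(9 + M\right) \left(H + M\right)$
$Q{\left(Y \right)} = \frac{3}{2 Y}$ ($Q{\left(Y \right)} = - \frac{3}{Y \left(-2\right)} = - \frac{3}{\left(-2\right) Y} = - 3 \left(- \frac{1}{2 Y}\right) = \frac{3}{2 Y}$)
$-260851 + \left(O{\left(2,-11 \right)} Q{\left(10 \right)} - 238\right) = -260851 - \left(238 - \left(2^{2} + 9 \left(-11\right) + 9 \cdot 2 - 22\right) \frac{3}{2 \cdot 10}\right) = -260851 - \left(238 - \left(4 - 99 + 18 - 22\right) \frac{3}{2} \cdot \frac{1}{10}\right) = -260851 - \frac{5057}{20} = - \frac{5222077}{20}$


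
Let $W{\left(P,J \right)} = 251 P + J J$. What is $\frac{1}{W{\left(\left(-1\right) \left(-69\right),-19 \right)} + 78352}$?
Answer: $\frac{1}{96032} \approx 1.0413 \cdot 10^{-5}$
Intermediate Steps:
$W{\left(P,J \right)} = J^{2} + 251 P$ ($W{\left(P,J \right)} = 251 P + J^{2} = J^{2} + 251 P$)
$\frac{1}{W{\left(\left(-1\right) \left(-69\right),-19 \right)} + 78352} = \frac{1}{\left(\left(-19\right)^{2} + 251 \left(\left(-1\right) \left(-69\right)\right)\right) + 78352} = \frac{1}{\left(361 + 251 \cdot 69\right) + 78352} = \frac{1}{\left(361 + 17319\right) + 78352} = \frac{1}{17680 + 78352} = \frac{1}{96032}$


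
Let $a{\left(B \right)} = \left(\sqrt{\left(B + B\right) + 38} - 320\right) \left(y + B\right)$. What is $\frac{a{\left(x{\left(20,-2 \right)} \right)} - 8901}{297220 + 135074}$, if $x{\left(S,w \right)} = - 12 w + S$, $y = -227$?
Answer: $\frac{16553}{144098} - \frac{183 \sqrt{14}}{144098} \approx 0.11012$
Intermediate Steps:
$x{\left(S,w \right)} = S - 12 w$
$a{\left(B \right)} = \left(-320 + \sqrt{38 + 2 B}\right) \left(-227 + B\right)$ ($a{\left(B \right)} = \left(\sqrt{\left(B + B\right) + 38} - 320\right) \left(-227 + B\right) = \left(\sqrt{2 B + 38} - 320\right) \left(-227 + B\right) = \left(\sqrt{38 + 2 B} - 320\right) \left(-227 + B\right) = \left(-320 + \sqrt{38 + 2 B}\right) \left(-227 + B\right)$)
$\frac{a{\left(x{\left(20,-2 \right)} \right)} - 8901}{297220 + 135074} = \frac{\left(72640 - 320 \left(20 - -24\right) - 227 \sqrt{38 + 2 \left(20 - -24\right)} + \left(20 - -24\right) \sqrt{38 + 2 \left(20 - -24\right)}\right) - 8901}{297220 + 135074} = \frac{\left(72640 - 320 \left(20 + 24\right) - 227 \sqrt{38 + 2 \left(20 + 24\right)} + \left(20 + 24\right) \sqrt{38 + 2 \left(20 + 24\right)}\right) - 8901}{432294} = \left(\left(72640 - 14080 - 227 \sqrt{38 + 2 \cdot 44} + 44 \sqrt{38 + 2 \cdot 44}\right) - 8901\right) \frac{1}{432294} = \left(\left(72640 - 14080 - 227 \sqrt{38 + 88} + 44 \sqrt{38 + 88}\right) - 8901\right) \frac{1}{432294} = \left(\left(72640 - 14080 - 227 \sqrt{126} + 44 \sqrt{126}\right) - 8901\right) \frac{1}{432294} = \left(\left(72640 - 14080 - 227 \cdot 3 \sqrt{14} + 44 \cdot 3 \sqrt{14}\right) - 8901\right) \frac{1}{432294} = \left(\left(72640 - 14080 - 681 \sqrt{14} + 132 \sqrt{14}\right) - 8901\right) \frac{1}{432294} = \left(\left(58560 - 549 \sqrt{14}\right) - 8901\right) \frac{1}{432294} = \left(49659 - 549 \sqrt{14}\right) \frac{1}{432294} = \frac{16553}{144098} - \frac{183 \sqrt{14}}{144098}$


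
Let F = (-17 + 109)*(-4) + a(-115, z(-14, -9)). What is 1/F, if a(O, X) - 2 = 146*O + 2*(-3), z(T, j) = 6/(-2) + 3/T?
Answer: -1/17162 ≈ -5.8268e-5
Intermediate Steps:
z(T, j) = -3 + 3/T (z(T, j) = 6*(-½) + 3/T = -3 + 3/T)
a(O, X) = -4 + 146*O (a(O, X) = 2 + (146*O + 2*(-3)) = 2 + (146*O - 6) = 2 + (-6 + 146*O) = -4 + 146*O)
F = -17162 (F = (-17 + 109)*(-4) + (-4 + 146*(-115)) = 92*(-4) + (-4 - 16790) = -368 - 16794 = -17162)
1/F = 1/(-17162) = -1/17162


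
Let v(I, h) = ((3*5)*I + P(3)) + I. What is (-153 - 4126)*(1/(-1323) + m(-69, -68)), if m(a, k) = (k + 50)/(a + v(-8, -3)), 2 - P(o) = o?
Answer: -510368/1323 ≈ -385.77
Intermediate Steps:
P(o) = 2 - o
v(I, h) = -1 + 16*I (v(I, h) = ((3*5)*I + (2 - 1*3)) + I = (15*I + (2 - 3)) + I = (15*I - 1) + I = (-1 + 15*I) + I = -1 + 16*I)
m(a, k) = (50 + k)/(-129 + a) (m(a, k) = (k + 50)/(a + (-1 + 16*(-8))) = (50 + k)/(a + (-1 - 128)) = (50 + k)/(a - 129) = (50 + k)/(-129 + a))
(-153 - 4126)*(1/(-1323) + m(-69, -68)) = (-153 - 4126)*(1/(-1323) + (50 - 68)/(-129 - 69)) = -4279*(-1/1323 - 18/(-198)) = -4279*(-1/1323 - 1/198*(-18)) = -4279*(-1/1323 + 1/11) = -4279*1312/14553 = -510368/1323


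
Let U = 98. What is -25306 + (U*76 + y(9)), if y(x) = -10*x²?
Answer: -18668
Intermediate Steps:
-25306 + (U*76 + y(9)) = -25306 + (98*76 - 10*9²) = -25306 + (7448 - 10*81) = -25306 + (7448 - 810) = -25306 + 6638 = -18668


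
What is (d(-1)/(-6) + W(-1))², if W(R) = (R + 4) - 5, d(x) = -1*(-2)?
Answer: 49/9 ≈ 5.4444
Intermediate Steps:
d(x) = 2
W(R) = -1 + R (W(R) = (4 + R) - 5 = -1 + R)
(d(-1)/(-6) + W(-1))² = (2/(-6) + (-1 - 1))² = (2*(-⅙) - 2)² = (-⅓ - 2)² = (-7/3)² = 49/9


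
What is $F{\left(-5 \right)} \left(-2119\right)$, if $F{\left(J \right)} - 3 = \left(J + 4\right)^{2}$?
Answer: $-8476$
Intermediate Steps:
$F{\left(J \right)} = 3 + \left(4 + J\right)^{2}$ ($F{\left(J \right)} = 3 + \left(J + 4\right)^{2} = 3 + \left(4 + J\right)^{2}$)
$F{\left(-5 \right)} \left(-2119\right) = \left(3 + \left(4 - 5\right)^{2}\right) \left(-2119\right) = \left(3 + \left(-1\right)^{2}\right) \left(-2119\right) = \left(3 + 1\right) \left(-2119\right) = 4 \left(-2119\right) = -8476$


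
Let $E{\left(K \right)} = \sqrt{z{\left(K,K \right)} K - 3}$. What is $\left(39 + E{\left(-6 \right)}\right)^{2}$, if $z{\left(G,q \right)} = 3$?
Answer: $\left(39 + i \sqrt{21}\right)^{2} \approx 1500.0 + 357.44 i$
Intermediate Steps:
$E{\left(K \right)} = \sqrt{-3 + 3 K}$ ($E{\left(K \right)} = \sqrt{3 K - 3} = \sqrt{-3 + 3 K}$)
$\left(39 + E{\left(-6 \right)}\right)^{2} = \left(39 + \sqrt{-3 + 3 \left(-6\right)}\right)^{2} = \left(39 + \sqrt{-3 - 18}\right)^{2} = \left(39 + \sqrt{-21}\right)^{2} = \left(39 + i \sqrt{21}\right)^{2}$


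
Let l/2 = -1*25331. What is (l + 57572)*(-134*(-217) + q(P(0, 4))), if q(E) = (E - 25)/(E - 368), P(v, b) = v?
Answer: 36971018695/184 ≈ 2.0093e+8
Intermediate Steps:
q(E) = (-25 + E)/(-368 + E)
l = -50662 (l = 2*(-1*25331) = 2*(-25331) = -50662)
(l + 57572)*(-134*(-217) + q(P(0, 4))) = (-50662 + 57572)*(-134*(-217) + (-25 + 0)/(-368 + 0)) = 6910*(29078 - 25/(-368)) = 6910*(29078 - 1/368*(-25)) = 6910*(29078 + 25/368) = 6910*(10700729/368) = 36971018695/184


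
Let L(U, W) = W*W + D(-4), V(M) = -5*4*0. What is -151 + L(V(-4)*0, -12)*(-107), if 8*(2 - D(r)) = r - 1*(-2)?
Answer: -63199/4 ≈ -15800.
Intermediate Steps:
V(M) = 0 (V(M) = -20*0 = 0)
D(r) = 7/4 - r/8 (D(r) = 2 - (r - 1*(-2))/8 = 2 - (r + 2)/8 = 2 - (2 + r)/8 = 2 + (-1/4 - r/8) = 7/4 - r/8)
L(U, W) = 9/4 + W**2 (L(U, W) = W*W + (7/4 - 1/8*(-4)) = W**2 + (7/4 + 1/2) = W**2 + 9/4 = 9/4 + W**2)
-151 + L(V(-4)*0, -12)*(-107) = -151 + (9/4 + (-12)**2)*(-107) = -151 + (9/4 + 144)*(-107) = -151 + (585/4)*(-107) = -151 - 62595/4 = -63199/4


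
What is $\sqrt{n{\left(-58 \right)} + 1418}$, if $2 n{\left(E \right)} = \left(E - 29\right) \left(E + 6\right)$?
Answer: $4 \sqrt{230} \approx 60.663$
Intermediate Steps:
$n{\left(E \right)} = \frac{\left(-29 + E\right) \left(6 + E\right)}{2}$ ($n{\left(E \right)} = \frac{\left(E - 29\right) \left(E + 6\right)}{2} = \frac{\left(E - 29\right) \left(6 + E\right)}{2} = \frac{\left(-29 + E\right) \left(6 + E\right)}{2}$)
$\sqrt{n{\left(-58 \right)} + 1418} = \sqrt{\left(-87 + \frac{\left(-58\right)^{2}}{2} - -667\right) + 1418} = \sqrt{\left(-87 + \frac{1}{2} \cdot 3364 + 667\right) + 1418} = \sqrt{\left(-87 + 1682 + 667\right) + 1418} = \sqrt{2262 + 1418} = \sqrt{3680} = 4 \sqrt{230}$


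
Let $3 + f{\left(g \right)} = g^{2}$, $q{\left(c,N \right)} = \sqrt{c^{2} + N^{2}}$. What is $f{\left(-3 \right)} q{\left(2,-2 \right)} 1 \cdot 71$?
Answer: $852 \sqrt{2} \approx 1204.9$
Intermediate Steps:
$q{\left(c,N \right)} = \sqrt{N^{2} + c^{2}}$
$f{\left(g \right)} = -3 + g^{2}$
$f{\left(-3 \right)} q{\left(2,-2 \right)} 1 \cdot 71 = \left(-3 + \left(-3\right)^{2}\right) \sqrt{\left(-2\right)^{2} + 2^{2}} \cdot 1 \cdot 71 = \left(-3 + 9\right) \sqrt{4 + 4} \cdot 1 \cdot 71 = 6 \sqrt{8} \cdot 1 \cdot 71 = 6 \cdot 2 \sqrt{2} \cdot 1 \cdot 71 = 12 \sqrt{2} \cdot 1 \cdot 71 = 12 \sqrt{2} \cdot 71 = 852 \sqrt{2}$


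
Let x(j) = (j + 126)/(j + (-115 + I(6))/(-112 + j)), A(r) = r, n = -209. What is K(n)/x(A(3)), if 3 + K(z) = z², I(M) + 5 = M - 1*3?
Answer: 6464344/4687 ≈ 1379.2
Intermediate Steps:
I(M) = -8 + M (I(M) = -5 + (M - 1*3) = -5 + (M - 3) = -5 + (-3 + M) = -8 + M)
K(z) = -3 + z²
x(j) = (126 + j)/(j - 117/(-112 + j)) (x(j) = (j + 126)/(j + (-115 + (-8 + 6))/(-112 + j)) = (126 + j)/(j + (-115 - 2)/(-112 + j)) = (126 + j)/(j - 117/(-112 + j)))
K(n)/x(A(3)) = (-3 + (-209)²)/(((-14112 + 3² + 14*3)/(-117 + 3² - 112*3))) = (-3 + 43681)/(((-14112 + 9 + 42)/(-117 + 9 - 336))) = 43678/((-14061/(-444))) = 43678/((-1/444*(-14061))) = 43678/(4687/148) = 43678*(148/4687) = 6464344/4687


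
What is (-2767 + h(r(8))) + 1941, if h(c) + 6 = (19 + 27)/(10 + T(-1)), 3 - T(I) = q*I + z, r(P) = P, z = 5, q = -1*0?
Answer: -3305/4 ≈ -826.25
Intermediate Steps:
q = 0
T(I) = -2 (T(I) = 3 - (0*I + 5) = 3 - (0 + 5) = 3 - 1*5 = 3 - 5 = -2)
h(c) = -1/4 (h(c) = -6 + (19 + 27)/(10 - 2) = -6 + 46/8 = -6 + 46*(1/8) = -6 + 23/4 = -1/4)
(-2767 + h(r(8))) + 1941 = (-2767 - 1/4) + 1941 = -11069/4 + 1941 = -3305/4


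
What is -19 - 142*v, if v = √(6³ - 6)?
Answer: -19 - 142*√210 ≈ -2076.8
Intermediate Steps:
v = √210 (v = √(216 - 6) = √210 ≈ 14.491)
-19 - 142*v = -19 - 142*√210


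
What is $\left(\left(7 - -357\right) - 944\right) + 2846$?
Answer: $2266$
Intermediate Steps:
$\left(\left(7 - -357\right) - 944\right) + 2846 = \left(\left(7 + 357\right) - 944\right) + 2846 = \left(364 - 944\right) + 2846 = -580 + 2846 = 2266$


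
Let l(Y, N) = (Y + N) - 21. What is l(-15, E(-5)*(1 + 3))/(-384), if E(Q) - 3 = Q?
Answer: 11/96 ≈ 0.11458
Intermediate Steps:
E(Q) = 3 + Q
l(Y, N) = -21 + N + Y (l(Y, N) = (N + Y) - 21 = -21 + N + Y)
l(-15, E(-5)*(1 + 3))/(-384) = (-21 + (3 - 5)*(1 + 3) - 15)/(-384) = (-21 - 2*4 - 15)*(-1/384) = (-21 - 8 - 15)*(-1/384) = -44*(-1/384) = 11/96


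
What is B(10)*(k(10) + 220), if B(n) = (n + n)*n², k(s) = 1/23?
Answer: 10122000/23 ≈ 4.4009e+5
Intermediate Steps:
k(s) = 1/23
B(n) = 2*n³ (B(n) = (2*n)*n² = 2*n³)
B(10)*(k(10) + 220) = (2*10³)*(1/23 + 220) = (2*1000)*(5061/23) = 2000*(5061/23) = 10122000/23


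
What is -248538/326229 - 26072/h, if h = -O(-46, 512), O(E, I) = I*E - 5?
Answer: -4786750718/2561658851 ≈ -1.8686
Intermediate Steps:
O(E, I) = -5 + E*I (O(E, I) = E*I - 5 = -5 + E*I)
h = 23557 (h = -(-5 - 46*512) = -(-5 - 23552) = -1*(-23557) = 23557)
-248538/326229 - 26072/h = -248538/326229 - 26072/23557 = -248538*1/326229 - 26072*1/23557 = -82846/108743 - 26072/23557 = -4786750718/2561658851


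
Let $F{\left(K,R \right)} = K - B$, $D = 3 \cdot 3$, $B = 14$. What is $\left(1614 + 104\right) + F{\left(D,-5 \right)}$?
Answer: $1713$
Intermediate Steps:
$D = 9$
$F{\left(K,R \right)} = -14 + K$ ($F{\left(K,R \right)} = K - 14 = -14 + K$)
$\left(1614 + 104\right) + F{\left(D,-5 \right)} = \left(1614 + 104\right) + \left(-14 + 9\right) = 1718 - 5 = 1713$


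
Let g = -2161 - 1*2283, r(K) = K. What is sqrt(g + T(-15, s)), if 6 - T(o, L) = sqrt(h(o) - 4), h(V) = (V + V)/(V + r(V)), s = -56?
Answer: sqrt(-4438 - I*sqrt(3)) ≈ 0.013 - 66.618*I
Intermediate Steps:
g = -4444 (g = -2161 - 2283 = -4444)
h(V) = 1 (h(V) = (V + V)/(V + V) = (2*V)/((2*V)) = (2*V)*(1/(2*V)) = 1)
T(o, L) = 6 - I*sqrt(3) (T(o, L) = 6 - sqrt(1 - 4) = 6 - sqrt(-3) = 6 - I*sqrt(3))
sqrt(g + T(-15, s)) = sqrt(-4444 + (6 - I*sqrt(3))) = sqrt(-4438 - I*sqrt(3))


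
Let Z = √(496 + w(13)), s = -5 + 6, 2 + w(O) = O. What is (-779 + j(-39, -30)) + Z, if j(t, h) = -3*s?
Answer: -782 + 13*√3 ≈ -759.48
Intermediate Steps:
w(O) = -2 + O
s = 1
j(t, h) = -3 (j(t, h) = -3*1 = -3)
Z = 13*√3 (Z = √(496 + (-2 + 13)) = √(496 + 11) = √507 = 13*√3 ≈ 22.517)
(-779 + j(-39, -30)) + Z = (-779 - 3) + 13*√3 = -782 + 13*√3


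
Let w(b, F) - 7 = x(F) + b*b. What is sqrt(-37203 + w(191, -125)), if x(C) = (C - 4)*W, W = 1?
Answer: 2*I*sqrt(211) ≈ 29.052*I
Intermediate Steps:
x(C) = -4 + C (x(C) = (C - 4)*1 = (-4 + C)*1 = -4 + C)
w(b, F) = 3 + F + b**2 (w(b, F) = 7 + ((-4 + F) + b*b) = 7 + ((-4 + F) + b**2) = 7 + (-4 + F + b**2) = 3 + F + b**2)
sqrt(-37203 + w(191, -125)) = sqrt(-37203 + (3 - 125 + 191**2)) = sqrt(-37203 + (3 - 125 + 36481)) = sqrt(-37203 + 36359) = sqrt(-844) = 2*I*sqrt(211)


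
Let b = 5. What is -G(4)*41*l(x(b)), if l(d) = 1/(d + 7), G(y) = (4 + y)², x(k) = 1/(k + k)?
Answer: -26240/71 ≈ -369.58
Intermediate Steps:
x(k) = 1/(2*k)
l(d) = 1/(7 + d)
-G(4)*41*l(x(b)) = -(4 + 4)²*41/(7 + (½)/5) = -8²*41/(7 + (½)*(⅕)) = -64*41/(7 + ⅒) = -2624/71/10 = -2624*10/71 = -1*26240/71 = -26240/71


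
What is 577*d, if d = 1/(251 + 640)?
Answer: 577/891 ≈ 0.64759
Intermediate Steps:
d = 1/891 ≈ 0.0011223
577*d = 577*(1/891) = 577/891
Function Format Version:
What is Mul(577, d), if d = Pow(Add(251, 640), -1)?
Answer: Rational(577, 891) ≈ 0.64759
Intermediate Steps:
d = Rational(1, 891) (d = Pow(891, -1) = Rational(1, 891) ≈ 0.0011223)
Mul(577, d) = Mul(577, Rational(1, 891)) = Rational(577, 891)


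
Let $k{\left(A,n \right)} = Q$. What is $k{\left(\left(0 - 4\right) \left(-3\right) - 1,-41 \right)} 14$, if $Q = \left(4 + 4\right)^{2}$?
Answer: $896$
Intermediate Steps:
$Q = 64$ ($Q = 8^{2} = 64$)
$k{\left(A,n \right)} = 64$
$k{\left(\left(0 - 4\right) \left(-3\right) - 1,-41 \right)} 14 = 64 \cdot 14 = 896$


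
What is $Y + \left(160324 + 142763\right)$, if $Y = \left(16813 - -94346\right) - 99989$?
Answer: $314257$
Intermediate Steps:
$Y = 11170$ ($Y = \left(16813 + 94346\right) - 99989 = 111159 - 99989 = 11170$)
$Y + \left(160324 + 142763\right) = 11170 + \left(160324 + 142763\right) = 11170 + 303087 = 314257$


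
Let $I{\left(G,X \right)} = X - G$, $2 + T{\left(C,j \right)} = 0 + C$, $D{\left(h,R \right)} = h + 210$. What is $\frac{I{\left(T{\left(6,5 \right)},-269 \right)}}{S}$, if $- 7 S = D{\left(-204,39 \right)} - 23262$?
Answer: $- \frac{637}{7752} \approx -0.082172$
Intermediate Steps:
$D{\left(h,R \right)} = 210 + h$
$T{\left(C,j \right)} = -2 + C$ ($T{\left(C,j \right)} = -2 + \left(0 + C\right) = -2 + C$)
$S = \frac{23256}{7}$ ($S = - \frac{\left(210 - 204\right) - 23262}{7} = - \frac{6 - 23262}{7} = \left(- \frac{1}{7}\right) \left(-23256\right) = \frac{23256}{7} \approx 3322.3$)
$\frac{I{\left(T{\left(6,5 \right)},-269 \right)}}{S} = \frac{-269 - \left(-2 + 6\right)}{\frac{23256}{7}} = \left(-269 - 4\right) \frac{7}{23256} = \left(-273\right) \frac{7}{23256} = - \frac{637}{7752}$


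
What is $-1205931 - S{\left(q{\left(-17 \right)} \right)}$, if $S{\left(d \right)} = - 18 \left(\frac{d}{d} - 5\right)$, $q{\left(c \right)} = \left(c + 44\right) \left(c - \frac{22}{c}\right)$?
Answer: $-1206003$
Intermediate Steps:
$q{\left(c \right)} = \left(44 + c\right) \left(c - \frac{22}{c}\right)$
$S{\left(d \right)} = 72$ ($S{\left(d \right)} = - 18 \left(1 - 5\right) = \left(-18\right) \left(-4\right) = 72$)
$-1205931 - S{\left(q{\left(-17 \right)} \right)} = -1205931 - 72 = -1206003$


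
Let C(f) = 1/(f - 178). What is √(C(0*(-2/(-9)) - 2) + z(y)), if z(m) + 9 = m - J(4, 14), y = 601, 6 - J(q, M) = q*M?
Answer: √577795/30 ≈ 25.338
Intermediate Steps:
J(q, M) = 6 - M*q (J(q, M) = 6 - q*M = 6 - M*q)
C(f) = 1/(-178 + f)
z(m) = 41 + m (z(m) = -9 + (m - (6 - 1*14*4)) = -9 + (m - (6 - 56)) = -9 + (m - 1*(-50)) = -9 + (m + 50) = -9 + (50 + m) = 41 + m)
√(C(0*(-2/(-9)) - 2) + z(y)) = √(1/(-178 + (0*(-2/(-9)) - 2)) + (41 + 601)) = √(1/(-178 + (0*(-2*(-⅑)) - 2)) + 642) = √(1/(-178 + (0*(2/9) - 2)) + 642) = √(1/(-178 + (0 - 2)) + 642) = √(1/(-178 - 2) + 642) = √(1/(-180) + 642) = √(-1/180 + 642) = √(115559/180) = √577795/30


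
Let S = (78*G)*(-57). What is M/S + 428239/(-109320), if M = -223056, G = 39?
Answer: -307836983/117008840 ≈ -2.6309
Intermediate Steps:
S = -173394 (S = (78*39)*(-57) = 3042*(-57) = -173394)
M/S + 428239/(-109320) = -223056/(-173394) + 428239/(-109320) = -223056*(-1/173394) + 428239*(-1/109320) = 12392/9633 - 428239/109320 = -307836983/117008840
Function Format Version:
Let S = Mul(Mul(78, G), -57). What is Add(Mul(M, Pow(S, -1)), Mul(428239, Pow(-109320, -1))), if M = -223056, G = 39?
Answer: Rational(-307836983, 117008840) ≈ -2.6309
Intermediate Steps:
S = -173394 (S = Mul(Mul(78, 39), -57) = Mul(3042, -57) = -173394)
Add(Mul(M, Pow(S, -1)), Mul(428239, Pow(-109320, -1))) = Add(Mul(-223056, Pow(-173394, -1)), Mul(428239, Pow(-109320, -1))) = Add(Mul(-223056, Rational(-1, 173394)), Mul(428239, Rational(-1, 109320))) = Add(Rational(12392, 9633), Rational(-428239, 109320)) = Rational(-307836983, 117008840)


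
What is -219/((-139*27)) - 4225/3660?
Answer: -334553/305244 ≈ -1.0960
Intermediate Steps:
-219/((-139*27)) - 4225/3660 = -219/(-3753) - 4225*1/3660 = -219*(-1/3753) - 845/732 = 73/1251 - 845/732 = -334553/305244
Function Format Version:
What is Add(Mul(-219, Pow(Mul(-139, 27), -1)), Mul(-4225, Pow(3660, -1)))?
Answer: Rational(-334553, 305244) ≈ -1.0960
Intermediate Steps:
Add(Mul(-219, Pow(Mul(-139, 27), -1)), Mul(-4225, Pow(3660, -1))) = Add(Mul(-219, Pow(-3753, -1)), Mul(-4225, Rational(1, 3660))) = Add(Mul(-219, Rational(-1, 3753)), Rational(-845, 732)) = Add(Rational(73, 1251), Rational(-845, 732)) = Rational(-334553, 305244)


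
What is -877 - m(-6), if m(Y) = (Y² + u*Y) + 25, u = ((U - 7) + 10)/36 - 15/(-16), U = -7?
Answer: -22393/24 ≈ -933.04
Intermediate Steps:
u = 119/144 (u = ((-7 - 7) + 10)/36 - 15/(-16) = (-14 + 10)*(1/36) - 15*(-1/16) = -4*1/36 + 15/16 = -⅑ + 15/16 = 119/144 ≈ 0.82639)
m(Y) = 25 + Y² + 119*Y/144 (m(Y) = (Y² + 119*Y/144) + 25 = 25 + Y² + 119*Y/144)
-877 - m(-6) = -877 - (25 + (-6)² + (119/144)*(-6)) = -877 - (25 + 36 - 119/24) = -877 - 1*1345/24 = -877 - 1345/24 = -22393/24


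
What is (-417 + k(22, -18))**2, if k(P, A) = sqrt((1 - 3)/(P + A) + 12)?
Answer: (834 - sqrt(46))**2/4 ≈ 1.7107e+5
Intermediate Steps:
k(P, A) = sqrt(12 - 2/(A + P)) (k(P, A) = sqrt(-2/(A + P) + 12) = sqrt(12 - 2/(A + P)))
(-417 + k(22, -18))**2 = (-417 + sqrt(12 - 2/(-18 + 22)))**2 = (-417 + sqrt(12 - 2/4))**2 = (-417 + sqrt(12 - 2*1/4))**2 = (-417 + sqrt(12 - 1/2))**2 = (-417 + sqrt(23/2))**2 = (-417 + sqrt(46)/2)**2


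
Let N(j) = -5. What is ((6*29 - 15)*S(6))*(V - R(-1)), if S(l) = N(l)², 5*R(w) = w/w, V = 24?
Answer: 94605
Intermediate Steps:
R(w) = ⅕ (R(w) = (w/w)/5 = (⅕)*1 = ⅕)
S(l) = 25 (S(l) = (-5)² = 25)
((6*29 - 15)*S(6))*(V - R(-1)) = ((6*29 - 15)*25)*(24 - 1*⅕) = ((174 - 15)*25)*(24 - ⅕) = (159*25)*(119/5) = 3975*(119/5) = 94605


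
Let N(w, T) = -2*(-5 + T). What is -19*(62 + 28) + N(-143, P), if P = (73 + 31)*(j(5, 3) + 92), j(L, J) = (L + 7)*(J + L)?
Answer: -40804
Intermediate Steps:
j(L, J) = (7 + L)*(J + L)
P = 19552 (P = (73 + 31)*((5² + 7*3 + 7*5 + 3*5) + 92) = 104*((25 + 21 + 35 + 15) + 92) = 104*(96 + 92) = 104*188 = 19552)
N(w, T) = 10 - 2*T
-19*(62 + 28) + N(-143, P) = -19*(62 + 28) + (10 - 2*19552) = -19*90 + (10 - 39104) = -1710 - 39094 = -40804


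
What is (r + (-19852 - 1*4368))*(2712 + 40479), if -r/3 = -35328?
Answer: 3531468924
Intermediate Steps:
r = 105984 (r = -3*(-35328) = 105984)
(r + (-19852 - 1*4368))*(2712 + 40479) = (105984 + (-19852 - 1*4368))*(2712 + 40479) = (105984 + (-19852 - 4368))*43191 = (105984 - 24220)*43191 = 81764*43191 = 3531468924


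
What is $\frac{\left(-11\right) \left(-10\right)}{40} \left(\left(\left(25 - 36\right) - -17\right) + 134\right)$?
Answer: $385$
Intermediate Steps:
$\frac{\left(-11\right) \left(-10\right)}{40} \left(\left(\left(25 - 36\right) - -17\right) + 134\right) = 110 \cdot \frac{1}{40} \left(\left(\left(25 - 36\right) + 17\right) + 134\right) = \frac{11 \left(\left(-11 + 17\right) + 134\right)}{4} = \frac{11 \left(6 + 134\right)}{4} = \frac{11}{4} \cdot 140 = 385$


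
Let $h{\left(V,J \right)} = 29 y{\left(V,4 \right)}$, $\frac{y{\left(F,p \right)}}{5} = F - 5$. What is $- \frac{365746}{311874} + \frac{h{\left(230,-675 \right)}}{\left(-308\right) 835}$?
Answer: $- \frac{10423744553}{8020775532} \approx -1.2996$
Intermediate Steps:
$y{\left(F,p \right)} = -25 + 5 F$ ($y{\left(F,p \right)} = 5 \left(F - 5\right) = 5 \left(-5 + F\right) = -25 + 5 F$)
$h{\left(V,J \right)} = -725 + 145 V$ ($h{\left(V,J \right)} = 29 \left(-25 + 5 V\right) = -725 + 145 V$)
$- \frac{365746}{311874} + \frac{h{\left(230,-675 \right)}}{\left(-308\right) 835} = - \frac{365746}{311874} + \frac{-725 + 145 \cdot 230}{\left(-308\right) 835} = \left(-365746\right) \frac{1}{311874} + \frac{-725 + 33350}{-257180} = - \frac{182873}{155937} + 32625 \left(- \frac{1}{257180}\right) = - \frac{182873}{155937} - \frac{6525}{51436} = - \frac{10423744553}{8020775532}$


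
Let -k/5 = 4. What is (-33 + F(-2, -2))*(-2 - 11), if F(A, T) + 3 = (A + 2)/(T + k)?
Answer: 468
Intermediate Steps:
k = -20 (k = -5*4 = -20)
F(A, T) = -3 + (2 + A)/(-20 + T) (F(A, T) = -3 + (A + 2)/(T - 20) = -3 + (2 + A)/(-20 + T))
(-33 + F(-2, -2))*(-2 - 11) = (-33 + (62 - 2 - 3*(-2))/(-20 - 2))*(-2 - 11) = (-33 + (62 - 2 + 6)/(-22))*(-13) = (-33 - 1/22*66)*(-13) = (-33 - 3)*(-13) = -36*(-13) = 468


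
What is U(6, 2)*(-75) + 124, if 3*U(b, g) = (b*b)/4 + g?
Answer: -151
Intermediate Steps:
U(b, g) = g/3 + b**2/12 (U(b, g) = ((b*b)/4 + g)/3 = (b**2*(1/4) + g)/3 = (b**2/4 + g)/3 = (g + b**2/4)/3 = g/3 + b**2/12)
U(6, 2)*(-75) + 124 = ((1/3)*2 + (1/12)*6**2)*(-75) + 124 = (2/3 + (1/12)*36)*(-75) + 124 = (2/3 + 3)*(-75) + 124 = (11/3)*(-75) + 124 = -275 + 124 = -151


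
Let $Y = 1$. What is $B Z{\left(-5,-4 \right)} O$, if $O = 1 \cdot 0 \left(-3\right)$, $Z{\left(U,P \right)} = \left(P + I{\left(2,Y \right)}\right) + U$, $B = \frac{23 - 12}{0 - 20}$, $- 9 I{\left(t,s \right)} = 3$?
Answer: $0$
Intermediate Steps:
$I{\left(t,s \right)} = - \frac{1}{3}$ ($I{\left(t,s \right)} = \left(- \frac{1}{9}\right) 3 = - \frac{1}{3}$)
$B = - \frac{11}{20}$ ($B = \frac{11}{-20} = 11 \left(- \frac{1}{20}\right) = - \frac{11}{20} \approx -0.55$)
$Z{\left(U,P \right)} = - \frac{1}{3} + P + U$ ($Z{\left(U,P \right)} = \left(P - \frac{1}{3}\right) + U = \left(- \frac{1}{3} + P\right) + U = - \frac{1}{3} + P + U$)
$O = 0$ ($O = 0 \left(-3\right) = 0$)
$B Z{\left(-5,-4 \right)} O = - \frac{11 \left(- \frac{1}{3} - 4 - 5\right)}{20} \cdot 0 = \left(- \frac{11}{20}\right) \left(- \frac{28}{3}\right) 0 = \frac{77}{15} \cdot 0 = 0$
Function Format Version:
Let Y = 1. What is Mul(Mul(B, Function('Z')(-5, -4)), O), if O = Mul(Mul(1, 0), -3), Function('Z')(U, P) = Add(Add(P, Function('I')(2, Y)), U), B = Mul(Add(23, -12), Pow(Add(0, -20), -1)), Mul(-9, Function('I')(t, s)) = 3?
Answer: 0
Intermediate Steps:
Function('I')(t, s) = Rational(-1, 3) (Function('I')(t, s) = Mul(Rational(-1, 9), 3) = Rational(-1, 3))
B = Rational(-11, 20) (B = Mul(11, Pow(-20, -1)) = Mul(11, Rational(-1, 20)) = Rational(-11, 20) ≈ -0.55000)
Function('Z')(U, P) = Add(Rational(-1, 3), P, U) (Function('Z')(U, P) = Add(Add(P, Rational(-1, 3)), U) = Add(Add(Rational(-1, 3), P), U) = Add(Rational(-1, 3), P, U))
O = 0 (O = Mul(0, -3) = 0)
Mul(Mul(B, Function('Z')(-5, -4)), O) = Mul(Mul(Rational(-11, 20), Add(Rational(-1, 3), -4, -5)), 0) = Mul(Mul(Rational(-11, 20), Rational(-28, 3)), 0) = Mul(Rational(77, 15), 0) = 0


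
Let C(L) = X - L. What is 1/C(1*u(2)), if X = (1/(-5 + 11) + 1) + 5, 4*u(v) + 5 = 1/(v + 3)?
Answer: 30/221 ≈ 0.13575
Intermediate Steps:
u(v) = -5/4 + 1/(4*(3 + v)) (u(v) = -5/4 + 1/(4*(v + 3)) = -5/4 + 1/(4*(3 + v)))
X = 37/6 (X = (1/6 + 1) + 5 = 7/6 + 5 = 37/6 ≈ 6.1667)
C(L) = 37/6 - L
1/C(1*u(2)) = 1/(37/6 - (-14 - 5*2)/(4*(3 + 2))) = 1/(37/6 - (1/4)*(-14 - 10)/5) = 1/(37/6 - (1/4)*(1/5)*(-24)) = 1/(37/6 - (-6)/5) = 1/(37/6 - 1*(-6/5)) = 1/(37/6 + 6/5) = 1/(221/30) = 30/221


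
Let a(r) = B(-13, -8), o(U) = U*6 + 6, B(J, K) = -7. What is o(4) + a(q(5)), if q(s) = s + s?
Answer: 23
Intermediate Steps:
q(s) = 2*s
o(U) = 6 + 6*U (o(U) = 6*U + 6 = 6 + 6*U)
a(r) = -7
o(4) + a(q(5)) = (6 + 6*4) - 7 = (6 + 24) - 7 = 30 - 7 = 23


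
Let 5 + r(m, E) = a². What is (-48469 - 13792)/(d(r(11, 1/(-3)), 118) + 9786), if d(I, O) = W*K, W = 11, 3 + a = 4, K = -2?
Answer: -62261/9764 ≈ -6.3766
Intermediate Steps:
a = 1 (a = -3 + 4 = 1)
r(m, E) = -4 (r(m, E) = -5 + 1² = -5 + 1 = -4)
d(I, O) = -22 (d(I, O) = 11*(-2) = -22)
(-48469 - 13792)/(d(r(11, 1/(-3)), 118) + 9786) = (-48469 - 13792)/(-22 + 9786) = -62261/9764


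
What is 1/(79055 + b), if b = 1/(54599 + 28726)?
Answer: 83325/6587257876 ≈ 1.2649e-5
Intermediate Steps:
b = 1/83325 ≈ 1.2001e-5
1/(79055 + b) = 1/(79055 + 1/83325) = 1/(6587257876/83325) = 83325/6587257876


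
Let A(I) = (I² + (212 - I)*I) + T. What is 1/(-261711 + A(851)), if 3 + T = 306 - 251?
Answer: -1/81247 ≈ -1.2308e-5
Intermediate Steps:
T = 52 (T = -3 + (306 - 251) = -3 + 55 = 52)
A(I) = 52 + I² + I*(212 - I) (A(I) = (I² + (212 - I)*I) + 52 = (I² + I*(212 - I)) + 52 = 52 + I² + I*(212 - I))
1/(-261711 + A(851)) = 1/(-261711 + (52 + 212*851)) = 1/(-261711 + (52 + 180412)) = 1/(-261711 + 180464) = 1/(-81247) = -1/81247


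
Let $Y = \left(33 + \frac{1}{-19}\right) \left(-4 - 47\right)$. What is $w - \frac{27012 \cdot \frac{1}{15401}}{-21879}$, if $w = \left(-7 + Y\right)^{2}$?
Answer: $\frac{115439670224973577}{40547336973} \approx 2.847 \cdot 10^{6}$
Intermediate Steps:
$Y = - \frac{31926}{19}$ ($Y = \left(33 - \frac{1}{19}\right) \left(-51\right) = \frac{626}{19} \left(-51\right) = - \frac{31926}{19} \approx -1680.3$)
$w = \frac{1027779481}{361}$ ($w = \left(-7 - \frac{31926}{19}\right)^{2} = \left(- \frac{32059}{19}\right)^{2} = \frac{1027779481}{361} \approx 2.847 \cdot 10^{6}$)
$w - \frac{27012 \cdot \frac{1}{15401}}{-21879} = \frac{1027779481}{361} - \frac{27012 \cdot \frac{1}{15401}}{-21879} = \frac{1027779481}{361} - 27012 \cdot \frac{1}{15401} \left(- \frac{1}{21879}\right) = \frac{1027779481}{361} - \frac{27012}{15401} \left(- \frac{1}{21879}\right) = \frac{1027779481}{361} - - \frac{9004}{112319493} = \frac{1027779481}{361} + \frac{9004}{112319493} = \frac{115439670224973577}{40547336973}$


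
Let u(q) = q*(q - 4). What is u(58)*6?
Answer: 18792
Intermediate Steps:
u(q) = q*(-4 + q)
u(58)*6 = (58*(-4 + 58))*6 = (58*54)*6 = 3132*6 = 18792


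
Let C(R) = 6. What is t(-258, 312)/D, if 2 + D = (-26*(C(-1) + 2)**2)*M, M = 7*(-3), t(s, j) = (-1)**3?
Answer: -1/34942 ≈ -2.8619e-5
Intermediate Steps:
t(s, j) = -1
M = -21
D = 34942 (D = -2 - 26*(6 + 2)**2*(-21) = -2 - 26*8**2*(-21) = -2 - 26*64*(-21) = -2 - 1664*(-21) = -2 + 34944 = 34942)
t(-258, 312)/D = -1/34942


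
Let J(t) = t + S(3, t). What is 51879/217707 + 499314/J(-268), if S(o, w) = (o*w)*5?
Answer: -18080282641/155587936 ≈ -116.21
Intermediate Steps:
S(o, w) = 5*o*w
J(t) = 16*t (J(t) = t + 5*3*t = t + 15*t = 16*t)
51879/217707 + 499314/J(-268) = 51879/217707 + 499314/((16*(-268))) = 51879*(1/217707) + 499314/(-4288) = 17293/72569 + 499314*(-1/4288) = 17293/72569 - 249657/2144 = -18080282641/155587936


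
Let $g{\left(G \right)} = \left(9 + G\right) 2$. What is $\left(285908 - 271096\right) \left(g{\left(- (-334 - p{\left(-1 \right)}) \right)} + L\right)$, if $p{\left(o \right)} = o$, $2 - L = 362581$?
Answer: $-5360388740$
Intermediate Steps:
$L = -362579$ ($L = 2 - 362581 = -362579$)
$g{\left(G \right)} = 18 + 2 G$
$\left(285908 - 271096\right) \left(g{\left(- (-334 - p{\left(-1 \right)}) \right)} + L\right) = \left(285908 - 271096\right) \left(\left(18 + 2 \left(- (-334 - -1)\right)\right) - 362579\right) = 14812 \left(\left(18 + 2 \left(- (-334 + 1)\right)\right) - 362579\right) = 14812 \left(\left(18 + 2 \left(\left(-1\right) \left(-333\right)\right)\right) - 362579\right) = 14812 \left(\left(18 + 2 \cdot 333\right) - 362579\right) = 14812 \left(\left(18 + 666\right) - 362579\right) = 14812 \left(684 - 362579\right) = 14812 \left(-361895\right) = -5360388740$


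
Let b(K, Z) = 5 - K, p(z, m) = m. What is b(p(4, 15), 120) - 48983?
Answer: -48993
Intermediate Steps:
b(p(4, 15), 120) - 48983 = (5 - 1*15) - 48983 = (5 - 15) - 48983 = -10 - 48983 = -48993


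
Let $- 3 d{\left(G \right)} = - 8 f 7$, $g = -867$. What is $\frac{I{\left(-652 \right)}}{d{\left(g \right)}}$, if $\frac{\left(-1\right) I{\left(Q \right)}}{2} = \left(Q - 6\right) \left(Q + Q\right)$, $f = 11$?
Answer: $- \frac{91932}{11} \approx -8357.5$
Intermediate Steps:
$d{\left(G \right)} = \frac{616}{3}$ ($d{\left(G \right)} = - \frac{\left(-8\right) 11 \cdot 7}{3} = - \frac{\left(-88\right) 7}{3} = \left(- \frac{1}{3}\right) \left(-616\right) = \frac{616}{3}$)
$I{\left(Q \right)} = - 4 Q \left(-6 + Q\right)$ ($I{\left(Q \right)} = - 2 \left(Q - 6\right) \left(Q + Q\right) = - 2 \left(-6 + Q\right) 2 Q = - 2 \cdot 2 Q \left(-6 + Q\right) = - 4 Q \left(-6 + Q\right)$)
$\frac{I{\left(-652 \right)}}{d{\left(g \right)}} = \frac{4 \left(-652\right) \left(6 - -652\right)}{\frac{616}{3}} = 4 \left(-652\right) \left(6 + 652\right) \frac{3}{616} = 4 \left(-652\right) 658 \cdot \frac{3}{616} = \left(-1716064\right) \frac{3}{616} = - \frac{91932}{11}$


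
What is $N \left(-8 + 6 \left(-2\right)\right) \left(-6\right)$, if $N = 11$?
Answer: $1320$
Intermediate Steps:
$N \left(-8 + 6 \left(-2\right)\right) \left(-6\right) = 11 \left(-8 + 6 \left(-2\right)\right) \left(-6\right) = 11 \left(-8 - 12\right) \left(-6\right) = 11 \left(-20\right) \left(-6\right) = \left(-220\right) \left(-6\right) = 1320$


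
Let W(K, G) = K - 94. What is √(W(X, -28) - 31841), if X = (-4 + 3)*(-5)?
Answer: I*√31930 ≈ 178.69*I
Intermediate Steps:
X = 5 (X = -1*(-5) = 5)
W(K, G) = -94 + K
√(W(X, -28) - 31841) = √((-94 + 5) - 31841) = √(-89 - 31841) = √(-31930) = I*√31930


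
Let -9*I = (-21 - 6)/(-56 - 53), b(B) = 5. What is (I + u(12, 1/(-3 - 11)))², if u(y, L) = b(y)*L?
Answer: 344569/2328676 ≈ 0.14797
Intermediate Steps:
I = -3/109 (I = -(-21 - 6)/(9*(-56 - 53)) = -(-3)/(-109) = -(-3)*(-1)/109 = -⅑*27/109 = -3/109 ≈ -0.027523)
u(y, L) = 5*L
(I + u(12, 1/(-3 - 11)))² = (-3/109 + 5/(-3 - 11))² = (-3/109 + 5/(-14))² = (-3/109 + 5*(-1/14))² = (-3/109 - 5/14)² = (-587/1526)² = 344569/2328676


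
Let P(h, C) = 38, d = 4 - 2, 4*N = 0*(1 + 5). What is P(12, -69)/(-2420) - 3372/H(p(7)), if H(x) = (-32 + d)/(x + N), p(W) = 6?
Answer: 163201/242 ≈ 674.38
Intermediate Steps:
N = 0 (N = (0*(1 + 5))/4 = (0*6)/4 = (¼)*0 = 0)
d = 2
H(x) = -30/x (H(x) = (-32 + 2)/(x + 0) = -30/x)
P(12, -69)/(-2420) - 3372/H(p(7)) = 38/(-2420) - 3372/((-30/6)) = 38*(-1/2420) - 3372/((-30*⅙)) = -19/1210 - 3372/(-5) = -19/1210 - 3372*(-⅕) = -19/1210 + 3372/5 = 163201/242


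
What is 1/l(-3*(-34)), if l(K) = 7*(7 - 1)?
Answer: 1/42 ≈ 0.023810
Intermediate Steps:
l(K) = 42 (l(K) = 7*6 = 42)
1/l(-3*(-34)) = 1/42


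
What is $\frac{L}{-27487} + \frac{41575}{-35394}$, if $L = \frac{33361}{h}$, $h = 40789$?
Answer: $- \frac{46613708906959}{39682593398742} \approx -1.1747$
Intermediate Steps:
$L = \frac{33361}{40789} \approx 0.81789$
$\frac{L}{-27487} + \frac{41575}{-35394} = \frac{33361}{40789 \left(-27487\right)} + \frac{41575}{-35394} = \frac{33361}{40789} \left(- \frac{1}{27487}\right) + 41575 \left(- \frac{1}{35394}\right) = - \frac{33361}{1121167243} - \frac{41575}{35394} = - \frac{46613708906959}{39682593398742}$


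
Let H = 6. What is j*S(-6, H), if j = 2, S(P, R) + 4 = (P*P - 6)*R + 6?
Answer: 364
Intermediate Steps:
S(P, R) = 2 + R*(-6 + P**2) (S(P, R) = -4 + ((P*P - 6)*R + 6) = -4 + ((P**2 - 6)*R + 6) = -4 + ((-6 + P**2)*R + 6) = -4 + (R*(-6 + P**2) + 6) = -4 + (6 + R*(-6 + P**2)) = 2 + R*(-6 + P**2))
j*S(-6, H) = 2*(2 - 6*6 + 6*(-6)**2) = 2*(2 - 36 + 6*36) = 2*(2 - 36 + 216) = 2*182 = 364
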